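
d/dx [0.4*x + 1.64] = 0.400000000000000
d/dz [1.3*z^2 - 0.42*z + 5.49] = 2.6*z - 0.42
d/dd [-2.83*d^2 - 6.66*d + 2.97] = -5.66*d - 6.66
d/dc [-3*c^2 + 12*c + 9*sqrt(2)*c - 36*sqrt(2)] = -6*c + 12 + 9*sqrt(2)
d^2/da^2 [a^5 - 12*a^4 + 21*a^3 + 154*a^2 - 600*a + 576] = 20*a^3 - 144*a^2 + 126*a + 308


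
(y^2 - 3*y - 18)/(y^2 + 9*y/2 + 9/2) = 2*(y - 6)/(2*y + 3)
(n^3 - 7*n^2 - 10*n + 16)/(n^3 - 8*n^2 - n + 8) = (n + 2)/(n + 1)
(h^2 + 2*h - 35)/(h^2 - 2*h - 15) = (h + 7)/(h + 3)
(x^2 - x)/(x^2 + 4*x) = (x - 1)/(x + 4)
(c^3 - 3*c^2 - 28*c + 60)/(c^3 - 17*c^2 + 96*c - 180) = (c^2 + 3*c - 10)/(c^2 - 11*c + 30)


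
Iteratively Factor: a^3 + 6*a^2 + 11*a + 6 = (a + 2)*(a^2 + 4*a + 3) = (a + 2)*(a + 3)*(a + 1)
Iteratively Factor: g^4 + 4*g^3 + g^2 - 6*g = (g + 3)*(g^3 + g^2 - 2*g) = (g + 2)*(g + 3)*(g^2 - g) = (g - 1)*(g + 2)*(g + 3)*(g)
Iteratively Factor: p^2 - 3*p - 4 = (p - 4)*(p + 1)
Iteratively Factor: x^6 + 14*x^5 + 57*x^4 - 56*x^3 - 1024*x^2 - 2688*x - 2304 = (x + 4)*(x^5 + 10*x^4 + 17*x^3 - 124*x^2 - 528*x - 576) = (x + 4)^2*(x^4 + 6*x^3 - 7*x^2 - 96*x - 144) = (x + 4)^3*(x^3 + 2*x^2 - 15*x - 36) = (x - 4)*(x + 4)^3*(x^2 + 6*x + 9) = (x - 4)*(x + 3)*(x + 4)^3*(x + 3)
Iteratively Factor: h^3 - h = (h - 1)*(h^2 + h) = h*(h - 1)*(h + 1)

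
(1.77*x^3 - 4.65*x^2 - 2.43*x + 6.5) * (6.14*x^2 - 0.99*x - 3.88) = 10.8678*x^5 - 30.3033*x^4 - 17.1843*x^3 + 60.3577*x^2 + 2.9934*x - 25.22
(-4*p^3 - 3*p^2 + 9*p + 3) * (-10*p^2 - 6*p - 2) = 40*p^5 + 54*p^4 - 64*p^3 - 78*p^2 - 36*p - 6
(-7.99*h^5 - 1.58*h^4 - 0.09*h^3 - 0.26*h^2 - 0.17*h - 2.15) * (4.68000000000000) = -37.3932*h^5 - 7.3944*h^4 - 0.4212*h^3 - 1.2168*h^2 - 0.7956*h - 10.062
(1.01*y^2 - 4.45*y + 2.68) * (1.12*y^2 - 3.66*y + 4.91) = 1.1312*y^4 - 8.6806*y^3 + 24.2477*y^2 - 31.6583*y + 13.1588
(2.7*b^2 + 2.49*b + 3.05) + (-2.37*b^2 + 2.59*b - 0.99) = 0.33*b^2 + 5.08*b + 2.06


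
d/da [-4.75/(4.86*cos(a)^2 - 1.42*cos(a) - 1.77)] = (6.745 - 46.17*cos(a))*sin(a)/(-4.86*cos(a)^2 + 1.42*cos(a) + 1.77)^2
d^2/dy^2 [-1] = 0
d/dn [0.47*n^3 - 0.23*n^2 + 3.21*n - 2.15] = 1.41*n^2 - 0.46*n + 3.21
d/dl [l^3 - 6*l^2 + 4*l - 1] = 3*l^2 - 12*l + 4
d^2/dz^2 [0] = 0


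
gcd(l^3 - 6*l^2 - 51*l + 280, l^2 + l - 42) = l + 7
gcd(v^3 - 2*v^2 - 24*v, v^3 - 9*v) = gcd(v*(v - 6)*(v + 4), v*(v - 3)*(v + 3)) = v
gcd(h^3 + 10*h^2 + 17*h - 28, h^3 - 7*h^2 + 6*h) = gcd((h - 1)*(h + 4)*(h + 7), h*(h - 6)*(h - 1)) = h - 1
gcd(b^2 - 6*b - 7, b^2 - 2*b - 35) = b - 7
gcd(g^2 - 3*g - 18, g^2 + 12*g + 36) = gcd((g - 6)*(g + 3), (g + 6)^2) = 1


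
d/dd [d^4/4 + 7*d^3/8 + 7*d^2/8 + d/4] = d^3 + 21*d^2/8 + 7*d/4 + 1/4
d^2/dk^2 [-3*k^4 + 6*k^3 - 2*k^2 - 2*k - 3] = -36*k^2 + 36*k - 4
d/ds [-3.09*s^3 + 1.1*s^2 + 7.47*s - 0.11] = -9.27*s^2 + 2.2*s + 7.47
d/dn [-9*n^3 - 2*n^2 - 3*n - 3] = -27*n^2 - 4*n - 3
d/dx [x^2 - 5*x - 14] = 2*x - 5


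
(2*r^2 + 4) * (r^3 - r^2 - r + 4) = 2*r^5 - 2*r^4 + 2*r^3 + 4*r^2 - 4*r + 16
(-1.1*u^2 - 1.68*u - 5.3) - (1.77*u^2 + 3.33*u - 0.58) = -2.87*u^2 - 5.01*u - 4.72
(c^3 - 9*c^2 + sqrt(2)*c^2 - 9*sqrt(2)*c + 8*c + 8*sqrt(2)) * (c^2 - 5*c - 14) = c^5 - 14*c^4 + sqrt(2)*c^4 - 14*sqrt(2)*c^3 + 39*c^3 + 39*sqrt(2)*c^2 + 86*c^2 - 112*c + 86*sqrt(2)*c - 112*sqrt(2)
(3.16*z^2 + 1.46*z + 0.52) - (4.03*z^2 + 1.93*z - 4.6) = -0.87*z^2 - 0.47*z + 5.12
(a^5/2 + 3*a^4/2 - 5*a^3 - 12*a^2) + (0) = a^5/2 + 3*a^4/2 - 5*a^3 - 12*a^2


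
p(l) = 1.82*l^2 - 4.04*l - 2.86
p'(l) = 3.64*l - 4.04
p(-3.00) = 25.64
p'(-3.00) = -14.96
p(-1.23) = 4.86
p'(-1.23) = -8.52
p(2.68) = -0.62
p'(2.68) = 5.72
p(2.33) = -2.39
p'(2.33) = 4.44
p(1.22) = -5.08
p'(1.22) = 0.40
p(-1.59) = 8.16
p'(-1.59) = -9.83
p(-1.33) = 5.73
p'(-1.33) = -8.88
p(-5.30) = 69.68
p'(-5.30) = -23.33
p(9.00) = 108.20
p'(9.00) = 28.72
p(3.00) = 1.40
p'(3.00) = 6.88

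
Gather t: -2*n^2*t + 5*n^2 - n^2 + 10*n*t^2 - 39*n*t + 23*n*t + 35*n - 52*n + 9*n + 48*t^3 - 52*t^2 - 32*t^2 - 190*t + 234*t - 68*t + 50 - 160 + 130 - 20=4*n^2 - 8*n + 48*t^3 + t^2*(10*n - 84) + t*(-2*n^2 - 16*n - 24)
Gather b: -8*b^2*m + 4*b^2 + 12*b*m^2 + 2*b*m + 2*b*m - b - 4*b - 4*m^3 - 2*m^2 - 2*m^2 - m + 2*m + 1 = b^2*(4 - 8*m) + b*(12*m^2 + 4*m - 5) - 4*m^3 - 4*m^2 + m + 1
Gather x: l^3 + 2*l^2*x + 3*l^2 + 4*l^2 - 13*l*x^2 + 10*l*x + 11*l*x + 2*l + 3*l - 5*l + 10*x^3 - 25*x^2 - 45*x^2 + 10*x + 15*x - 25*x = l^3 + 7*l^2 + 10*x^3 + x^2*(-13*l - 70) + x*(2*l^2 + 21*l)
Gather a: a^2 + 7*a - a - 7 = a^2 + 6*a - 7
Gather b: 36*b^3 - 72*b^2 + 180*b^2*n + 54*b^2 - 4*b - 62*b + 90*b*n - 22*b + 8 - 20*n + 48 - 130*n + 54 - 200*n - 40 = 36*b^3 + b^2*(180*n - 18) + b*(90*n - 88) - 350*n + 70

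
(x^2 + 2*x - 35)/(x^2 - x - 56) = (x - 5)/(x - 8)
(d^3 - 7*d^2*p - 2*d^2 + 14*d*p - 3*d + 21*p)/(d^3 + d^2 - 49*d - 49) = (d^2 - 7*d*p - 3*d + 21*p)/(d^2 - 49)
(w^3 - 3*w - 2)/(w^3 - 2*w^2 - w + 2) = (w + 1)/(w - 1)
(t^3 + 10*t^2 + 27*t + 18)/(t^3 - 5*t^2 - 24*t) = (t^2 + 7*t + 6)/(t*(t - 8))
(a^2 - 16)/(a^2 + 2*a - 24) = (a + 4)/(a + 6)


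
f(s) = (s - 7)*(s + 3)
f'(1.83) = -0.34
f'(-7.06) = -18.12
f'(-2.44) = -8.88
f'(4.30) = 4.60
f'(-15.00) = -34.00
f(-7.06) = 57.08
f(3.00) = -24.00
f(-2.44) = -5.29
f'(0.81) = -2.38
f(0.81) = -23.58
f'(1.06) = -1.88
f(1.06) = -24.12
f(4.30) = -19.71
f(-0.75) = -17.44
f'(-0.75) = -5.50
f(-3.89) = 9.69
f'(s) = 2*s - 4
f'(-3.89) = -11.78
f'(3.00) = 2.00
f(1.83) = -24.97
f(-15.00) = 264.00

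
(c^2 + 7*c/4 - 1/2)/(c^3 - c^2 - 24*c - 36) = (c - 1/4)/(c^2 - 3*c - 18)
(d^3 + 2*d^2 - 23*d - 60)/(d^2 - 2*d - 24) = (d^2 - 2*d - 15)/(d - 6)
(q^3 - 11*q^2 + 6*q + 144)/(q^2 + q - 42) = (q^2 - 5*q - 24)/(q + 7)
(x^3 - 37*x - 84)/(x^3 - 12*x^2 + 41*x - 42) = (x^2 + 7*x + 12)/(x^2 - 5*x + 6)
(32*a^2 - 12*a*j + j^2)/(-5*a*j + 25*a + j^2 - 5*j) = (-32*a^2 + 12*a*j - j^2)/(5*a*j - 25*a - j^2 + 5*j)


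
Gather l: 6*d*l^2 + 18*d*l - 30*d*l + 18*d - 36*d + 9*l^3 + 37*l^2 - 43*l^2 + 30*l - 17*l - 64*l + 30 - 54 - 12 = -18*d + 9*l^3 + l^2*(6*d - 6) + l*(-12*d - 51) - 36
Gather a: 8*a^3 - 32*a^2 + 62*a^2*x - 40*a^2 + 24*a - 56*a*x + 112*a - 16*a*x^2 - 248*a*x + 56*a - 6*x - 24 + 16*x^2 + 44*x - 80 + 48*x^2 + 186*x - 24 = 8*a^3 + a^2*(62*x - 72) + a*(-16*x^2 - 304*x + 192) + 64*x^2 + 224*x - 128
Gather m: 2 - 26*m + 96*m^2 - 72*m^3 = -72*m^3 + 96*m^2 - 26*m + 2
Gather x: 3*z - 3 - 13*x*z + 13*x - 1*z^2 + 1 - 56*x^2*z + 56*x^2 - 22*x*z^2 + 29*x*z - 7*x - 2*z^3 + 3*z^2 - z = x^2*(56 - 56*z) + x*(-22*z^2 + 16*z + 6) - 2*z^3 + 2*z^2 + 2*z - 2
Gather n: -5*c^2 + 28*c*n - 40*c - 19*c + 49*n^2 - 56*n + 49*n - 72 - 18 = -5*c^2 - 59*c + 49*n^2 + n*(28*c - 7) - 90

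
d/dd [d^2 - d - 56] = 2*d - 1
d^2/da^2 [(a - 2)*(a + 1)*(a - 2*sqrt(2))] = 6*a - 4*sqrt(2) - 2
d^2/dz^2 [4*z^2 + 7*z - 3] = 8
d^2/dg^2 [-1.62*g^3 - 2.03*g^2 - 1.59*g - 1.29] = -9.72*g - 4.06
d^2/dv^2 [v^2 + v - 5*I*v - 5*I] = 2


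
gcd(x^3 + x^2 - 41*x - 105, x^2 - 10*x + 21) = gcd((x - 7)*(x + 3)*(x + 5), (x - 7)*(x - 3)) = x - 7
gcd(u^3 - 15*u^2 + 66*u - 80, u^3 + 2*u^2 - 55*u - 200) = u - 8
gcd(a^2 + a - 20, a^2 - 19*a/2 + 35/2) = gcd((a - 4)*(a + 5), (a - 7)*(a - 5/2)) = 1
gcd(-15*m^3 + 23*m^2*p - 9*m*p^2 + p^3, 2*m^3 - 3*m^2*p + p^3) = -m + p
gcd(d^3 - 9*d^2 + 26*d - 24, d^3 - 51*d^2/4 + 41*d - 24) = d - 4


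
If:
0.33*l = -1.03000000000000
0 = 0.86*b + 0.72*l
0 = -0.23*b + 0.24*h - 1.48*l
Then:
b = 2.61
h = -16.74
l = -3.12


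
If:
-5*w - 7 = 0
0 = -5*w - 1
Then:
No Solution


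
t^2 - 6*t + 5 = (t - 5)*(t - 1)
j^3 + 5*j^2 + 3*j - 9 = (j - 1)*(j + 3)^2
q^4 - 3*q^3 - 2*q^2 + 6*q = q*(q - 3)*(q - sqrt(2))*(q + sqrt(2))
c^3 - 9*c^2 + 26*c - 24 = (c - 4)*(c - 3)*(c - 2)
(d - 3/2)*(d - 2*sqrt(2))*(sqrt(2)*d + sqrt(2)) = sqrt(2)*d^3 - 4*d^2 - sqrt(2)*d^2/2 - 3*sqrt(2)*d/2 + 2*d + 6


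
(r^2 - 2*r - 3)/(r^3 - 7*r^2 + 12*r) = (r + 1)/(r*(r - 4))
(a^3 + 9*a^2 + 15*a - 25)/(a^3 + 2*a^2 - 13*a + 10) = (a + 5)/(a - 2)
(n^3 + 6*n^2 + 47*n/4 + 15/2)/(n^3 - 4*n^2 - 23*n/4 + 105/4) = (2*n^2 + 7*n + 6)/(2*n^2 - 13*n + 21)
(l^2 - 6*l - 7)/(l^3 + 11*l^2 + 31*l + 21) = (l - 7)/(l^2 + 10*l + 21)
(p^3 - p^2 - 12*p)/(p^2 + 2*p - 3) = p*(p - 4)/(p - 1)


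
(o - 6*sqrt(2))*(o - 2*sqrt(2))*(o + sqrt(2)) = o^3 - 7*sqrt(2)*o^2 + 8*o + 24*sqrt(2)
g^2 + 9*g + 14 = (g + 2)*(g + 7)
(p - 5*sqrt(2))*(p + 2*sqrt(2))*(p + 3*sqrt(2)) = p^3 - 38*p - 60*sqrt(2)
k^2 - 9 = (k - 3)*(k + 3)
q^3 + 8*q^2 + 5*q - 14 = (q - 1)*(q + 2)*(q + 7)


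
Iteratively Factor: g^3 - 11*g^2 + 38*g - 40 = (g - 5)*(g^2 - 6*g + 8) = (g - 5)*(g - 2)*(g - 4)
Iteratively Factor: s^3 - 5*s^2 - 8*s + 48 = (s - 4)*(s^2 - s - 12) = (s - 4)*(s + 3)*(s - 4)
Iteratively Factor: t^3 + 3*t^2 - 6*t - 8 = (t + 1)*(t^2 + 2*t - 8) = (t - 2)*(t + 1)*(t + 4)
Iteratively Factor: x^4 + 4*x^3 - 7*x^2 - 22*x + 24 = (x + 3)*(x^3 + x^2 - 10*x + 8) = (x + 3)*(x + 4)*(x^2 - 3*x + 2) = (x - 1)*(x + 3)*(x + 4)*(x - 2)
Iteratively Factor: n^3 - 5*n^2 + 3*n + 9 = (n + 1)*(n^2 - 6*n + 9) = (n - 3)*(n + 1)*(n - 3)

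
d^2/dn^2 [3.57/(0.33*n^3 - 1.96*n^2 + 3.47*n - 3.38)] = ((13.9944 - 7.0686*n)*(0.33*n^3 - 1.96*n^2 + 3.47*n - 3.38) + 3.57*(0.99*n^2 - 3.92*n + 3.47)*(1.98*n^2 - 7.84*n + 6.94))/(0.33*n^3 - 1.96*n^2 + 3.47*n - 3.38)^3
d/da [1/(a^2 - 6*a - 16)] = 2*(3 - a)/(-a^2 + 6*a + 16)^2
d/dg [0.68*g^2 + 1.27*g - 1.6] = 1.36*g + 1.27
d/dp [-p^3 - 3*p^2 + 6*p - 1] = -3*p^2 - 6*p + 6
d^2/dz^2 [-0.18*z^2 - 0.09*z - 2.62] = -0.360000000000000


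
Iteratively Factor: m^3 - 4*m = (m - 2)*(m^2 + 2*m) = m*(m - 2)*(m + 2)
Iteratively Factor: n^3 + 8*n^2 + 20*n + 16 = (n + 2)*(n^2 + 6*n + 8) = (n + 2)*(n + 4)*(n + 2)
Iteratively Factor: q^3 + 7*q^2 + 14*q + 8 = (q + 2)*(q^2 + 5*q + 4) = (q + 2)*(q + 4)*(q + 1)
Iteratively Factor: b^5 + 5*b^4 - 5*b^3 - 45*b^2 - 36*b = (b)*(b^4 + 5*b^3 - 5*b^2 - 45*b - 36) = b*(b + 3)*(b^3 + 2*b^2 - 11*b - 12) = b*(b - 3)*(b + 3)*(b^2 + 5*b + 4) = b*(b - 3)*(b + 1)*(b + 3)*(b + 4)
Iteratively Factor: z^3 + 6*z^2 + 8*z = (z + 2)*(z^2 + 4*z) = z*(z + 2)*(z + 4)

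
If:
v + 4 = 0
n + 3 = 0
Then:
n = -3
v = -4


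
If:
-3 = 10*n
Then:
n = -3/10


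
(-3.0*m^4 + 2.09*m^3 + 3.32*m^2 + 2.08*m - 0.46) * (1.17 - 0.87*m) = 2.61*m^5 - 5.3283*m^4 - 0.4431*m^3 + 2.0748*m^2 + 2.8338*m - 0.5382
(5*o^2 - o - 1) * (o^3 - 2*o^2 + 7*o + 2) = 5*o^5 - 11*o^4 + 36*o^3 + 5*o^2 - 9*o - 2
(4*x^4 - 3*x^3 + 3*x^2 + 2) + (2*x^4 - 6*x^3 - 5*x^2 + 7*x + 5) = 6*x^4 - 9*x^3 - 2*x^2 + 7*x + 7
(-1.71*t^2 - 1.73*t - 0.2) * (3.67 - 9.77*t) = 16.7067*t^3 + 10.6264*t^2 - 4.3951*t - 0.734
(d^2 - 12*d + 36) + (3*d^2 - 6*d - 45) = 4*d^2 - 18*d - 9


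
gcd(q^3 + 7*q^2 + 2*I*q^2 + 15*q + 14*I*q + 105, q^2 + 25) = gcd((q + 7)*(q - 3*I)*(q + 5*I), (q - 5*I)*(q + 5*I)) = q + 5*I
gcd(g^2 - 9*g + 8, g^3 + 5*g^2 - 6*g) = g - 1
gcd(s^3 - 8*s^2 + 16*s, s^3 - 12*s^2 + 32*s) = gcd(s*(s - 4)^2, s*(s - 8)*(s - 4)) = s^2 - 4*s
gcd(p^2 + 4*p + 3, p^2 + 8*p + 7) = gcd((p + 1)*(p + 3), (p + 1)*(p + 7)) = p + 1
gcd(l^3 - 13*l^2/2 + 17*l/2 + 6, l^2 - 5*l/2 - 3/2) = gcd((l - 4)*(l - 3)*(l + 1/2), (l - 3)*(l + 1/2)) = l^2 - 5*l/2 - 3/2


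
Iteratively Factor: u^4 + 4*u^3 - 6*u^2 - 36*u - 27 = (u + 1)*(u^3 + 3*u^2 - 9*u - 27) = (u + 1)*(u + 3)*(u^2 - 9) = (u - 3)*(u + 1)*(u + 3)*(u + 3)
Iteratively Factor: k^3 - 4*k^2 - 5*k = (k)*(k^2 - 4*k - 5) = k*(k - 5)*(k + 1)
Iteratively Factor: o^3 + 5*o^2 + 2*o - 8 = (o + 4)*(o^2 + o - 2) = (o + 2)*(o + 4)*(o - 1)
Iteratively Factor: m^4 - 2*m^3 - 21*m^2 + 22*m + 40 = (m - 5)*(m^3 + 3*m^2 - 6*m - 8) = (m - 5)*(m + 1)*(m^2 + 2*m - 8) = (m - 5)*(m + 1)*(m + 4)*(m - 2)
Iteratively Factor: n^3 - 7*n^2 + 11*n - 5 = (n - 1)*(n^2 - 6*n + 5) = (n - 1)^2*(n - 5)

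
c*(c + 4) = c^2 + 4*c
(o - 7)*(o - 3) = o^2 - 10*o + 21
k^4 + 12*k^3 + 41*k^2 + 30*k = k*(k + 1)*(k + 5)*(k + 6)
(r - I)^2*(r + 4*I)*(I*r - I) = I*r^4 - 2*r^3 - I*r^3 + 2*r^2 + 7*I*r^2 + 4*r - 7*I*r - 4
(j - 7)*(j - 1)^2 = j^3 - 9*j^2 + 15*j - 7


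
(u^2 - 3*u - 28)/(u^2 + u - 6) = (u^2 - 3*u - 28)/(u^2 + u - 6)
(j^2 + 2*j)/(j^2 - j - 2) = j*(j + 2)/(j^2 - j - 2)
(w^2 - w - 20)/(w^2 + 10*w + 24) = (w - 5)/(w + 6)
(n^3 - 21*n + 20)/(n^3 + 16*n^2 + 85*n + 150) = (n^2 - 5*n + 4)/(n^2 + 11*n + 30)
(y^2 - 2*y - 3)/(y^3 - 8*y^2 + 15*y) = (y + 1)/(y*(y - 5))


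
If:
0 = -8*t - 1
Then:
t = -1/8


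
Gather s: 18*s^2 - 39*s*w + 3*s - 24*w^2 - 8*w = 18*s^2 + s*(3 - 39*w) - 24*w^2 - 8*w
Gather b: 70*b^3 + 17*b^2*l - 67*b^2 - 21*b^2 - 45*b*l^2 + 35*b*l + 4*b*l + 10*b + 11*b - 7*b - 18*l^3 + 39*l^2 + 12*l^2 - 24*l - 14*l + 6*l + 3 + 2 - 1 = 70*b^3 + b^2*(17*l - 88) + b*(-45*l^2 + 39*l + 14) - 18*l^3 + 51*l^2 - 32*l + 4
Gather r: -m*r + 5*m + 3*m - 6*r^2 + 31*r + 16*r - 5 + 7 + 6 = 8*m - 6*r^2 + r*(47 - m) + 8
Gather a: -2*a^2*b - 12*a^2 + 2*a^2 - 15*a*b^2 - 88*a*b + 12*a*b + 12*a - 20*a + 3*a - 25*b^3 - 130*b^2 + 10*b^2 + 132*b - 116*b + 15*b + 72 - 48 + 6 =a^2*(-2*b - 10) + a*(-15*b^2 - 76*b - 5) - 25*b^3 - 120*b^2 + 31*b + 30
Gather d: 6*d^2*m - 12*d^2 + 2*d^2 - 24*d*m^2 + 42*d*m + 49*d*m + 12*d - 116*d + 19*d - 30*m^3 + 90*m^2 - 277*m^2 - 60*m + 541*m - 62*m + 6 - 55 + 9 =d^2*(6*m - 10) + d*(-24*m^2 + 91*m - 85) - 30*m^3 - 187*m^2 + 419*m - 40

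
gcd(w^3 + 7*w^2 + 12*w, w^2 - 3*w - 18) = w + 3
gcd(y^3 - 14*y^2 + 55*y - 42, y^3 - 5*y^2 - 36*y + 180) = y - 6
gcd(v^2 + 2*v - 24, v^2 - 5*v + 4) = v - 4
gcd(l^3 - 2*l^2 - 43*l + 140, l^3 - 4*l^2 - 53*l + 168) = l + 7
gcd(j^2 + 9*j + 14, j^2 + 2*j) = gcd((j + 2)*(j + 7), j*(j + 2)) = j + 2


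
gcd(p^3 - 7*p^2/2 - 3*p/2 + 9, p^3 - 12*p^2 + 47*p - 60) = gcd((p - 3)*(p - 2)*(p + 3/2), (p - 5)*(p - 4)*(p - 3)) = p - 3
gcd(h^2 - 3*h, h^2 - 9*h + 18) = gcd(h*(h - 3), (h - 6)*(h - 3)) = h - 3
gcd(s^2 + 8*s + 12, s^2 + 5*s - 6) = s + 6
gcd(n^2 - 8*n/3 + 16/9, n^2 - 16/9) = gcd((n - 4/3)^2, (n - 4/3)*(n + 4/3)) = n - 4/3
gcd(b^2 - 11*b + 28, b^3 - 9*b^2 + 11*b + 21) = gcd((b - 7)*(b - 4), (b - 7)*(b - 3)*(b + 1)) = b - 7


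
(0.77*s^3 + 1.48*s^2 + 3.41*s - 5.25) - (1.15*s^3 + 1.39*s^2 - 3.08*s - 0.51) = -0.38*s^3 + 0.0900000000000001*s^2 + 6.49*s - 4.74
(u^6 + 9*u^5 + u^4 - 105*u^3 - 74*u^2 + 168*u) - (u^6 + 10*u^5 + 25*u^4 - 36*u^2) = -u^5 - 24*u^4 - 105*u^3 - 38*u^2 + 168*u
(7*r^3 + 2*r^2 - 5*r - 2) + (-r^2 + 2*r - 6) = 7*r^3 + r^2 - 3*r - 8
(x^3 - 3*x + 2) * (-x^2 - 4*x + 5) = -x^5 - 4*x^4 + 8*x^3 + 10*x^2 - 23*x + 10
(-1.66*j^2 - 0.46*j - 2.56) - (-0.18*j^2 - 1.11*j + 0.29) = -1.48*j^2 + 0.65*j - 2.85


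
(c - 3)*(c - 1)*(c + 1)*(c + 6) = c^4 + 3*c^3 - 19*c^2 - 3*c + 18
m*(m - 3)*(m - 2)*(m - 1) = m^4 - 6*m^3 + 11*m^2 - 6*m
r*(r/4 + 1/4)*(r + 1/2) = r^3/4 + 3*r^2/8 + r/8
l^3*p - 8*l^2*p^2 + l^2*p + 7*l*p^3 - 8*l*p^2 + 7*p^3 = (l - 7*p)*(l - p)*(l*p + p)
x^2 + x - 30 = (x - 5)*(x + 6)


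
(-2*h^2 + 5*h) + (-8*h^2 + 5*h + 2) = -10*h^2 + 10*h + 2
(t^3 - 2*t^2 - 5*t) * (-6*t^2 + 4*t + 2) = -6*t^5 + 16*t^4 + 24*t^3 - 24*t^2 - 10*t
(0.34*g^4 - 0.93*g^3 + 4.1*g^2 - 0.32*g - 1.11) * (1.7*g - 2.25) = 0.578*g^5 - 2.346*g^4 + 9.0625*g^3 - 9.769*g^2 - 1.167*g + 2.4975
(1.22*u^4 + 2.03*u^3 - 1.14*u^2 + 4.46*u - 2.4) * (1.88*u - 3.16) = 2.2936*u^5 - 0.0388000000000006*u^4 - 8.558*u^3 + 11.9872*u^2 - 18.6056*u + 7.584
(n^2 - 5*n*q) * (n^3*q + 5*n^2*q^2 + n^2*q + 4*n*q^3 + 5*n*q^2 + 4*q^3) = n^5*q + n^4*q - 21*n^3*q^3 - 20*n^2*q^4 - 21*n^2*q^3 - 20*n*q^4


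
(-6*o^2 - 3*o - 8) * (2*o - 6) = -12*o^3 + 30*o^2 + 2*o + 48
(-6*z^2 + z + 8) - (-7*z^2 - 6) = z^2 + z + 14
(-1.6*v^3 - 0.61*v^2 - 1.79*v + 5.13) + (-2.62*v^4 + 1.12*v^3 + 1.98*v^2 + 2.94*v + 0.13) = -2.62*v^4 - 0.48*v^3 + 1.37*v^2 + 1.15*v + 5.26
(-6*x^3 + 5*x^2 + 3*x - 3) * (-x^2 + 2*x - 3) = 6*x^5 - 17*x^4 + 25*x^3 - 6*x^2 - 15*x + 9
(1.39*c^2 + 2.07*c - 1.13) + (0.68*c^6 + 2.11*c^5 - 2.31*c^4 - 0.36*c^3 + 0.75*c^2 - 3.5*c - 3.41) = 0.68*c^6 + 2.11*c^5 - 2.31*c^4 - 0.36*c^3 + 2.14*c^2 - 1.43*c - 4.54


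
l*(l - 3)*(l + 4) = l^3 + l^2 - 12*l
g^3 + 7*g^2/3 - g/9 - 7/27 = (g - 1/3)*(g + 1/3)*(g + 7/3)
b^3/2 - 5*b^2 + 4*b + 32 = (b/2 + 1)*(b - 8)*(b - 4)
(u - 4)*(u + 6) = u^2 + 2*u - 24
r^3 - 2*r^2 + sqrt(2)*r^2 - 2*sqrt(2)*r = r*(r - 2)*(r + sqrt(2))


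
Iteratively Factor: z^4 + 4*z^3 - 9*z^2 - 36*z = (z)*(z^3 + 4*z^2 - 9*z - 36) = z*(z + 4)*(z^2 - 9) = z*(z - 3)*(z + 4)*(z + 3)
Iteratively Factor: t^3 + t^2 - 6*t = (t)*(t^2 + t - 6) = t*(t - 2)*(t + 3)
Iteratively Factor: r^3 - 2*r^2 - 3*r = (r)*(r^2 - 2*r - 3) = r*(r - 3)*(r + 1)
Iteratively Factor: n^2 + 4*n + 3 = (n + 1)*(n + 3)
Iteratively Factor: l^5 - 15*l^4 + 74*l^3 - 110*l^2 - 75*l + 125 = (l - 5)*(l^4 - 10*l^3 + 24*l^2 + 10*l - 25) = (l - 5)*(l + 1)*(l^3 - 11*l^2 + 35*l - 25) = (l - 5)^2*(l + 1)*(l^2 - 6*l + 5) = (l - 5)^2*(l - 1)*(l + 1)*(l - 5)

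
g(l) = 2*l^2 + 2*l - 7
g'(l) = 4*l + 2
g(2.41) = 9.44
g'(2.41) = 11.64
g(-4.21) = 20.03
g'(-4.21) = -14.84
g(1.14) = -2.12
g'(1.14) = 6.56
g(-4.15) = 19.14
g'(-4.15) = -14.60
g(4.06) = 34.09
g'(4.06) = 18.24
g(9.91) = 209.24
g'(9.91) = 41.64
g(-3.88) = 15.35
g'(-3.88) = -13.52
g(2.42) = 9.55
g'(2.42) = 11.68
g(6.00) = 77.00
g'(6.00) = 26.00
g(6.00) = 77.00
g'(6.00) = 26.00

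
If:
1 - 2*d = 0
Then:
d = 1/2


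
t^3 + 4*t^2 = t^2*(t + 4)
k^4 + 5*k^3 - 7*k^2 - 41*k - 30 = (k - 3)*(k + 1)*(k + 2)*(k + 5)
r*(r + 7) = r^2 + 7*r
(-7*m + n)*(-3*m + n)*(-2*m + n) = -42*m^3 + 41*m^2*n - 12*m*n^2 + n^3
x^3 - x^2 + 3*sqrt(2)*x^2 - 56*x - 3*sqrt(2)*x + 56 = (x - 1)*(x - 4*sqrt(2))*(x + 7*sqrt(2))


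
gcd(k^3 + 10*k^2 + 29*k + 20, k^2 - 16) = k + 4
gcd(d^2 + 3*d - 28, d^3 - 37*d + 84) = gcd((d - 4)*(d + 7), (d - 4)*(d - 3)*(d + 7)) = d^2 + 3*d - 28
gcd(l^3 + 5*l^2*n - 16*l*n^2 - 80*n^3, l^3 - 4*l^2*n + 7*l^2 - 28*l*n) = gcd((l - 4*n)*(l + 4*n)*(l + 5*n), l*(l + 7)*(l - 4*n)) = l - 4*n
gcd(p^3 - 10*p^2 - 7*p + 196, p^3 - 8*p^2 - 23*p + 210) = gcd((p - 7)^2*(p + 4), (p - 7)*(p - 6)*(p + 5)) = p - 7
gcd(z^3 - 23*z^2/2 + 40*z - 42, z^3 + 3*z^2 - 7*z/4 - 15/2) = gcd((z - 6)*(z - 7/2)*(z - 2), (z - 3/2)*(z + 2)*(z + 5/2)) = 1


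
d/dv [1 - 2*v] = -2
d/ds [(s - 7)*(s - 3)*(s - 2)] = 3*s^2 - 24*s + 41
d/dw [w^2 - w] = 2*w - 1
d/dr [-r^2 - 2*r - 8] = -2*r - 2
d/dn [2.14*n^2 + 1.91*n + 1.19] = 4.28*n + 1.91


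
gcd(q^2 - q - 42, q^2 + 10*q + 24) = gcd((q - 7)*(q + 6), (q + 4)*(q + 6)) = q + 6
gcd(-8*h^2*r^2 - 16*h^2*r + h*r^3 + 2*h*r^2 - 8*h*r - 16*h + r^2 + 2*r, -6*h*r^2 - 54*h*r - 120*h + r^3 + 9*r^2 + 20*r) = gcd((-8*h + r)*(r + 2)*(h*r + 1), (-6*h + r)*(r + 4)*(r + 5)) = 1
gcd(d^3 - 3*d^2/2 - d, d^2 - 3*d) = d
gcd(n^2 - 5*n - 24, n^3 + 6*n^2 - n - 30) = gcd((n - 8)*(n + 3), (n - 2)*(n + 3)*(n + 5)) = n + 3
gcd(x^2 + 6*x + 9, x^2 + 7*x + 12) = x + 3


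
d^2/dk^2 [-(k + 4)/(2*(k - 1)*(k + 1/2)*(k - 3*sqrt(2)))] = 2*(-12*k^5 - 90*k^4 + 36*sqrt(2)*k^4 - 11*k^3 + 378*sqrt(2)*k^3 - 852*k^2 - 180*sqrt(2)*k^2 + 27*sqrt(2)*k + 312*k - 202 + 9*sqrt(2))/(8*k^9 - 72*sqrt(2)*k^8 - 12*k^8 + 108*sqrt(2)*k^7 + 426*k^7 - 637*k^6 - 378*sqrt(2)*k^6 - 321*k^5 + 549*sqrt(2)*k^5 + 297*sqrt(2)*k^4 + 591*k^4 - 567*sqrt(2)*k^3 + 161*k^3 - 153*sqrt(2)*k^2 - 162*k^2 - 54*k + 162*sqrt(2)*k + 54*sqrt(2))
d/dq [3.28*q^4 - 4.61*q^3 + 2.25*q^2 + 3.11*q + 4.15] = 13.12*q^3 - 13.83*q^2 + 4.5*q + 3.11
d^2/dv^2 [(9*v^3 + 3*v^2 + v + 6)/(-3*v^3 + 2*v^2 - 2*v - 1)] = 2*(-81*v^6 + 135*v^5 - 90*v^4 + 287*v^3 - 234*v^2 + 93*v - 37)/(27*v^9 - 54*v^8 + 90*v^7 - 53*v^6 + 24*v^5 + 24*v^4 - 7*v^3 + 6*v^2 + 6*v + 1)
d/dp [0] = 0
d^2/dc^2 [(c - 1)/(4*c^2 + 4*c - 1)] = 8*(-3*c*(4*c^2 + 4*c - 1) + 4*(c - 1)*(2*c + 1)^2)/(4*c^2 + 4*c - 1)^3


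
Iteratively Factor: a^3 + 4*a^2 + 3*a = (a + 1)*(a^2 + 3*a) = (a + 1)*(a + 3)*(a)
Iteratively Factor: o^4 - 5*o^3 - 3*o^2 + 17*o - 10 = (o - 1)*(o^3 - 4*o^2 - 7*o + 10) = (o - 1)*(o + 2)*(o^2 - 6*o + 5) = (o - 1)^2*(o + 2)*(o - 5)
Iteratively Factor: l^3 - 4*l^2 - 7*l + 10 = (l + 2)*(l^2 - 6*l + 5) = (l - 5)*(l + 2)*(l - 1)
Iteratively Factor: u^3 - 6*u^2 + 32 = (u - 4)*(u^2 - 2*u - 8) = (u - 4)*(u + 2)*(u - 4)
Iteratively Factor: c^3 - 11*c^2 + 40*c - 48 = (c - 4)*(c^2 - 7*c + 12) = (c - 4)*(c - 3)*(c - 4)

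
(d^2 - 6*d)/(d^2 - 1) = d*(d - 6)/(d^2 - 1)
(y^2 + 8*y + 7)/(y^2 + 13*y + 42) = (y + 1)/(y + 6)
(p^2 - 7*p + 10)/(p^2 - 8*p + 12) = (p - 5)/(p - 6)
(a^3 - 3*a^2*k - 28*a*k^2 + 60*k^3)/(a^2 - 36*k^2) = (a^2 + 3*a*k - 10*k^2)/(a + 6*k)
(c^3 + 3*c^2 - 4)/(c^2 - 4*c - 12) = (c^2 + c - 2)/(c - 6)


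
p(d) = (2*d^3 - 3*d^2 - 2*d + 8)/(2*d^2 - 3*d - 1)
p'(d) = (3 - 4*d)*(2*d^3 - 3*d^2 - 2*d + 8)/(2*d^2 - 3*d - 1)^2 + (6*d^2 - 6*d - 2)/(2*d^2 - 3*d - 1) = (4*d^4 - 12*d^3 + 7*d^2 - 26*d + 26)/(4*d^4 - 12*d^3 + 5*d^2 + 6*d + 1)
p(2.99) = 3.62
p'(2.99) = 0.16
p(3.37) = 3.77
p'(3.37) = 0.55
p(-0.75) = 2.93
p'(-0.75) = 9.89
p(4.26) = 4.43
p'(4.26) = 0.85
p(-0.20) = -25.82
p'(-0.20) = 308.42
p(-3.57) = -3.24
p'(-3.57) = 1.13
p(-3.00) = -2.58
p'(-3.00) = 1.21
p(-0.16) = -17.57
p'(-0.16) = 138.28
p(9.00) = 8.99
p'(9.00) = 0.99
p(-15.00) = -14.95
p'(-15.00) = 1.00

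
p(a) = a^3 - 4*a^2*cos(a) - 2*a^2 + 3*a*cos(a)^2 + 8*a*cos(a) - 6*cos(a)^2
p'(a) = 4*a^2*sin(a) + 3*a^2 - 6*a*sin(a)*cos(a) - 8*a*sin(a) - 8*a*cos(a) - 4*a + 12*sin(a)*cos(a) + 3*cos(a)^2 + 8*cos(a)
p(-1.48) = -9.58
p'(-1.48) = -8.09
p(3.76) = 49.96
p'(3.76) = 27.02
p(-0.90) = -12.20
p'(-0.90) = -0.01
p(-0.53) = -10.99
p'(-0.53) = 6.42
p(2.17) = 1.79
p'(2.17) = 13.37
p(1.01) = 0.28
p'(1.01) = -0.89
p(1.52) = -0.96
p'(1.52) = -2.12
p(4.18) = 58.28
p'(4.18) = 12.26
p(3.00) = 23.82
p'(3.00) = 36.31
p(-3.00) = -0.30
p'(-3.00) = 5.98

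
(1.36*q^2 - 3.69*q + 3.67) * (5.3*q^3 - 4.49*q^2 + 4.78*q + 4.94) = 7.208*q^5 - 25.6634*q^4 + 42.5199*q^3 - 27.3981*q^2 - 0.686*q + 18.1298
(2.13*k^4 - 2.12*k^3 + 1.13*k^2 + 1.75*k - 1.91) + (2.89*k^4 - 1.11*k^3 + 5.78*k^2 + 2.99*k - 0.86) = 5.02*k^4 - 3.23*k^3 + 6.91*k^2 + 4.74*k - 2.77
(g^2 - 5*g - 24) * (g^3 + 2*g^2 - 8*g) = g^5 - 3*g^4 - 42*g^3 - 8*g^2 + 192*g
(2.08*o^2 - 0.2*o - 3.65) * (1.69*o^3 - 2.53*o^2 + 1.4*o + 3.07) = 3.5152*o^5 - 5.6004*o^4 - 2.7505*o^3 + 15.3401*o^2 - 5.724*o - 11.2055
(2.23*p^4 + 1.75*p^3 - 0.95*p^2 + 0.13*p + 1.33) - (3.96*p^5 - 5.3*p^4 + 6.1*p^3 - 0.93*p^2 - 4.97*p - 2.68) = -3.96*p^5 + 7.53*p^4 - 4.35*p^3 - 0.0199999999999999*p^2 + 5.1*p + 4.01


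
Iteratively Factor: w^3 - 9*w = (w + 3)*(w^2 - 3*w) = (w - 3)*(w + 3)*(w)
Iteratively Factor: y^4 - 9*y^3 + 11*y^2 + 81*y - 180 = (y + 3)*(y^3 - 12*y^2 + 47*y - 60) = (y - 5)*(y + 3)*(y^2 - 7*y + 12) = (y - 5)*(y - 3)*(y + 3)*(y - 4)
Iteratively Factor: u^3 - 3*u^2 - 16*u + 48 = (u + 4)*(u^2 - 7*u + 12) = (u - 4)*(u + 4)*(u - 3)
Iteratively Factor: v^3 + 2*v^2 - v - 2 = (v + 2)*(v^2 - 1) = (v - 1)*(v + 2)*(v + 1)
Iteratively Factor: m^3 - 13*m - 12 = (m - 4)*(m^2 + 4*m + 3) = (m - 4)*(m + 3)*(m + 1)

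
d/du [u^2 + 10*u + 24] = 2*u + 10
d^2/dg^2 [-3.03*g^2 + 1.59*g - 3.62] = -6.06000000000000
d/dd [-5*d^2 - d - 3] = -10*d - 1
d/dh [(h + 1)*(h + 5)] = 2*h + 6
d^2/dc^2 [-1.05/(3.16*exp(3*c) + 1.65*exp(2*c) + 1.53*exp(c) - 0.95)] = (-1.05*(9.48*exp(2*c) + 3.3*exp(c) + 1.53)*(18.96*exp(2*c) + 6.6*exp(c) + 3.06)*exp(c) + (29.862*exp(2*c) + 6.93*exp(c) + 1.6065)*(3.16*exp(3*c) + 1.65*exp(2*c) + 1.53*exp(c) - 0.95))*exp(c)/(3.16*exp(3*c) + 1.65*exp(2*c) + 1.53*exp(c) - 0.95)^3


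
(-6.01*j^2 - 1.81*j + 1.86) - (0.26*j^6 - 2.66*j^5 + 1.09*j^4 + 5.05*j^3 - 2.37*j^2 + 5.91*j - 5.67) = -0.26*j^6 + 2.66*j^5 - 1.09*j^4 - 5.05*j^3 - 3.64*j^2 - 7.72*j + 7.53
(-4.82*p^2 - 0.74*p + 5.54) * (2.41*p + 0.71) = -11.6162*p^3 - 5.2056*p^2 + 12.826*p + 3.9334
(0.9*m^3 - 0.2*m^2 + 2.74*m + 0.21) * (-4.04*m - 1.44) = -3.636*m^4 - 0.488*m^3 - 10.7816*m^2 - 4.794*m - 0.3024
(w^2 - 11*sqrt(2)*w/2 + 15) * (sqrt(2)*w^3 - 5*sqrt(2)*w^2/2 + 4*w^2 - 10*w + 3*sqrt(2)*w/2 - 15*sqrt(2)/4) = sqrt(2)*w^5 - 7*w^4 - 5*sqrt(2)*w^4/2 - 11*sqrt(2)*w^3/2 + 35*w^3/2 + 55*sqrt(2)*w^2/4 + 87*w^2/2 - 435*w/4 + 45*sqrt(2)*w/2 - 225*sqrt(2)/4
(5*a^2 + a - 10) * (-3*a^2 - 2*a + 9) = -15*a^4 - 13*a^3 + 73*a^2 + 29*a - 90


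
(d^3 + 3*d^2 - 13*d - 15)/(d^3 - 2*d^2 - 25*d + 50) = (d^2 - 2*d - 3)/(d^2 - 7*d + 10)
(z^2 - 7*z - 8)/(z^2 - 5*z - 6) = (z - 8)/(z - 6)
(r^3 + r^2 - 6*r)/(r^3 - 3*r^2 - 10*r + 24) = r/(r - 4)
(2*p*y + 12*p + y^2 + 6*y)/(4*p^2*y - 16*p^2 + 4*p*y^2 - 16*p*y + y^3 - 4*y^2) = (y + 6)/(2*p*y - 8*p + y^2 - 4*y)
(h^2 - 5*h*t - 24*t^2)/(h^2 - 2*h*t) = (h^2 - 5*h*t - 24*t^2)/(h*(h - 2*t))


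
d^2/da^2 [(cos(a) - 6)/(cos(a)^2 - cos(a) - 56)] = (9*sin(a)^4*cos(a) - 23*sin(a)^4 + 1416*sin(a)^2 + 6727*cos(a)/2 + 90*cos(3*a) - cos(5*a)/2 - 597)/(sin(a)^2 + cos(a) + 55)^3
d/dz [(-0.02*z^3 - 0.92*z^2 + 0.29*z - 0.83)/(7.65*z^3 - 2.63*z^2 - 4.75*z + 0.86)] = (5.55111512312578e-17*z^5 + 7.0906*z^4 - 4.247*z^3 + 24.1296*z^2 - 5.9482*z - 3.6931)/(58.5225*z^6 - 40.239*z^5 - 65.7581*z^4 + 38.143*z^3 + 18.0389*z^2 - 8.17*z + 0.7396)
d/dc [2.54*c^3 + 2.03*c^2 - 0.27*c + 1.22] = 7.62*c^2 + 4.06*c - 0.27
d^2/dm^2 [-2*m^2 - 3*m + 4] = -4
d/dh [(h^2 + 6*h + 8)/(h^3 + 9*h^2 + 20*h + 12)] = (-h^2 - 8*h - 22)/(h^4 + 14*h^3 + 61*h^2 + 84*h + 36)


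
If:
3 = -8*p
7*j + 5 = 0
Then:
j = -5/7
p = -3/8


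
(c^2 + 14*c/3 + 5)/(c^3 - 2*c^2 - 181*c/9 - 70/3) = 3*(c + 3)/(3*c^2 - 11*c - 42)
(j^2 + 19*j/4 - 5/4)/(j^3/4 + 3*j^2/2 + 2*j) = (4*j^2 + 19*j - 5)/(j*(j^2 + 6*j + 8))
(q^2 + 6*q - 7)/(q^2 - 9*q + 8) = (q + 7)/(q - 8)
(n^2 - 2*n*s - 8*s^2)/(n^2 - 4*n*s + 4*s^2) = (n^2 - 2*n*s - 8*s^2)/(n^2 - 4*n*s + 4*s^2)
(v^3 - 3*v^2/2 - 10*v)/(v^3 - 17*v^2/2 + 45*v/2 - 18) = v*(2*v + 5)/(2*v^2 - 9*v + 9)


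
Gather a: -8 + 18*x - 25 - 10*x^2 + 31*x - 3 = -10*x^2 + 49*x - 36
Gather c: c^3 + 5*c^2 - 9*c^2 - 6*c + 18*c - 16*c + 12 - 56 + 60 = c^3 - 4*c^2 - 4*c + 16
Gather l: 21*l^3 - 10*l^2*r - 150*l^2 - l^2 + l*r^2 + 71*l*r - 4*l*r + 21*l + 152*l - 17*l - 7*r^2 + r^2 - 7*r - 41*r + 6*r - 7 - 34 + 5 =21*l^3 + l^2*(-10*r - 151) + l*(r^2 + 67*r + 156) - 6*r^2 - 42*r - 36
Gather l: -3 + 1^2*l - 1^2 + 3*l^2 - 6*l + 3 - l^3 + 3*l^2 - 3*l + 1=-l^3 + 6*l^2 - 8*l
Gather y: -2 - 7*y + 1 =-7*y - 1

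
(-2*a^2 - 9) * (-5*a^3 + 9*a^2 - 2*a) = 10*a^5 - 18*a^4 + 49*a^3 - 81*a^2 + 18*a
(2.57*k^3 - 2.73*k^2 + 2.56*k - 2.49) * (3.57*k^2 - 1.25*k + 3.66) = 9.1749*k^5 - 12.9586*k^4 + 21.9579*k^3 - 22.0811*k^2 + 12.4821*k - 9.1134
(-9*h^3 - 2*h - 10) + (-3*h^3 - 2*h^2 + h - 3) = -12*h^3 - 2*h^2 - h - 13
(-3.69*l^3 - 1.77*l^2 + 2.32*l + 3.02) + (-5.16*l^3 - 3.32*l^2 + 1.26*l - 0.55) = -8.85*l^3 - 5.09*l^2 + 3.58*l + 2.47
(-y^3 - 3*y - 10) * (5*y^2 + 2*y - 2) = -5*y^5 - 2*y^4 - 13*y^3 - 56*y^2 - 14*y + 20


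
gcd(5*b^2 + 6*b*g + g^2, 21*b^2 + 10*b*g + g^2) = 1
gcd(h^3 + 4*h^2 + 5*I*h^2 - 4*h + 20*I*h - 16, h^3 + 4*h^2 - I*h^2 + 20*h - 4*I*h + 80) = h^2 + h*(4 + 4*I) + 16*I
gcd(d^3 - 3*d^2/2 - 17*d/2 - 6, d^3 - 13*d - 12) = d^2 - 3*d - 4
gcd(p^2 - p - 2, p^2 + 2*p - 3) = 1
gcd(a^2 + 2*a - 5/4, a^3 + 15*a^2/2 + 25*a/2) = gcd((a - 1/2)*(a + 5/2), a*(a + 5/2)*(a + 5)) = a + 5/2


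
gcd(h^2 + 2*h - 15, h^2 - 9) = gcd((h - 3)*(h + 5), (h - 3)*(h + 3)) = h - 3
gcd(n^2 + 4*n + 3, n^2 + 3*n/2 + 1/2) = n + 1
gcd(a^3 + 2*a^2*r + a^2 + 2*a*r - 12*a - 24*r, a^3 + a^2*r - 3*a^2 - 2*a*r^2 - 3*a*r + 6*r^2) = a^2 + 2*a*r - 3*a - 6*r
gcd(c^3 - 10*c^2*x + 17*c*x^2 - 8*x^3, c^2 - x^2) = -c + x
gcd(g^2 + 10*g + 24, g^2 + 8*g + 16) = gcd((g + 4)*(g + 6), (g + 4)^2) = g + 4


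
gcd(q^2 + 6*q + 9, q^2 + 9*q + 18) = q + 3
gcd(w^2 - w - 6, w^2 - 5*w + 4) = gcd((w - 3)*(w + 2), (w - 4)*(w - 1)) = 1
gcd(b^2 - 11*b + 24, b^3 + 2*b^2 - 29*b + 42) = b - 3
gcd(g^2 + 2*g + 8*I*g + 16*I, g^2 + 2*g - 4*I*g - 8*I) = g + 2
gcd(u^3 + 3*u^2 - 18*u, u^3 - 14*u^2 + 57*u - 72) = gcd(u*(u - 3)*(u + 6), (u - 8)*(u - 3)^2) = u - 3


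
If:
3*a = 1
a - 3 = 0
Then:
No Solution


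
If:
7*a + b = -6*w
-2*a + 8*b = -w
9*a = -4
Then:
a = -4/9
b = -76/423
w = 232/423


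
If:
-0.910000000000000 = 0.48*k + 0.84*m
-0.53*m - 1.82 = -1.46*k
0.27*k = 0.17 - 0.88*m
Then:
No Solution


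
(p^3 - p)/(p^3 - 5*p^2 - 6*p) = (p - 1)/(p - 6)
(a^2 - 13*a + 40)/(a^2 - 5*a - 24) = (a - 5)/(a + 3)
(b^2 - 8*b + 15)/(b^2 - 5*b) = (b - 3)/b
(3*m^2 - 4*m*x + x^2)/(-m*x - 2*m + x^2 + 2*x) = (-3*m + x)/(x + 2)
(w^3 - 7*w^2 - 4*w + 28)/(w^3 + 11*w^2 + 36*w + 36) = (w^2 - 9*w + 14)/(w^2 + 9*w + 18)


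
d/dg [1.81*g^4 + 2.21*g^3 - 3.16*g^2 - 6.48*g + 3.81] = 7.24*g^3 + 6.63*g^2 - 6.32*g - 6.48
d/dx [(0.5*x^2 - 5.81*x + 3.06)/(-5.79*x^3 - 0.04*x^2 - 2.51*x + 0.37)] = (2.895*x^4 - 67.2798*x^3 + 51.6648*x^2 + 0.614799999999999*x + 5.5309)/(33.5241*x^6 + 0.4632*x^5 + 29.0674*x^4 - 4.0838*x^3 + 6.2705*x^2 - 1.8574*x + 0.1369)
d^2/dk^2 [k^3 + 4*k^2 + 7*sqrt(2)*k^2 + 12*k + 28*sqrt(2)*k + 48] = 6*k + 8 + 14*sqrt(2)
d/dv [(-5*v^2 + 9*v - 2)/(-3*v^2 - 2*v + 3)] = (37*v^2 - 42*v + 23)/(9*v^4 + 12*v^3 - 14*v^2 - 12*v + 9)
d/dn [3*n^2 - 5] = 6*n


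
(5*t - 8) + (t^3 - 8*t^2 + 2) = t^3 - 8*t^2 + 5*t - 6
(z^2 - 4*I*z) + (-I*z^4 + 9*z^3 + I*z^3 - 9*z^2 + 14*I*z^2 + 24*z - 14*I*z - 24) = -I*z^4 + 9*z^3 + I*z^3 - 8*z^2 + 14*I*z^2 + 24*z - 18*I*z - 24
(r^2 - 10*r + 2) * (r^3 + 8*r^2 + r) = r^5 - 2*r^4 - 77*r^3 + 6*r^2 + 2*r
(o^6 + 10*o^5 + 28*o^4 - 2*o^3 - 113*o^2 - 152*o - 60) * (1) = o^6 + 10*o^5 + 28*o^4 - 2*o^3 - 113*o^2 - 152*o - 60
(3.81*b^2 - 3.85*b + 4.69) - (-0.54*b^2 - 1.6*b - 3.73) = 4.35*b^2 - 2.25*b + 8.42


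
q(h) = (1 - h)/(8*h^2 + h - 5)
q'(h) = (1 - h)*(-16*h - 1)/(8*h^2 + h - 5)^2 - 1/(8*h^2 + h - 5) = (-8*h^2 - h + (h - 1)*(16*h + 1) + 5)/(8*h^2 + h - 5)^2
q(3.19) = -0.03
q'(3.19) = 0.01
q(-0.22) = -0.25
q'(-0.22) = 0.34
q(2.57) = -0.03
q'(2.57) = 0.01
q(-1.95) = 0.13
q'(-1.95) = 0.12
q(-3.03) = 0.06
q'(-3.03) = 0.03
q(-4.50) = 0.04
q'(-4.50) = 0.01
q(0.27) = -0.18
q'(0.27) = 0.02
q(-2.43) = 0.09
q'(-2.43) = 0.06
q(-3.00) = 0.06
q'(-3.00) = 0.03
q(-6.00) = 0.03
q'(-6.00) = 0.01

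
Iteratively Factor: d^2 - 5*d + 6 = (d - 2)*(d - 3)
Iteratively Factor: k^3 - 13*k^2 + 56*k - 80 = (k - 4)*(k^2 - 9*k + 20) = (k - 5)*(k - 4)*(k - 4)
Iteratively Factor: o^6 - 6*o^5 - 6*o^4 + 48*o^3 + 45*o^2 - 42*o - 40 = (o + 1)*(o^5 - 7*o^4 + o^3 + 47*o^2 - 2*o - 40) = (o + 1)*(o + 2)*(o^4 - 9*o^3 + 19*o^2 + 9*o - 20) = (o + 1)^2*(o + 2)*(o^3 - 10*o^2 + 29*o - 20) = (o - 1)*(o + 1)^2*(o + 2)*(o^2 - 9*o + 20) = (o - 5)*(o - 1)*(o + 1)^2*(o + 2)*(o - 4)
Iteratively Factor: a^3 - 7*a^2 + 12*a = (a - 3)*(a^2 - 4*a) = a*(a - 3)*(a - 4)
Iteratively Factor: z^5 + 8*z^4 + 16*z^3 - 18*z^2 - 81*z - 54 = (z + 3)*(z^4 + 5*z^3 + z^2 - 21*z - 18) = (z + 3)^2*(z^3 + 2*z^2 - 5*z - 6) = (z - 2)*(z + 3)^2*(z^2 + 4*z + 3) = (z - 2)*(z + 1)*(z + 3)^2*(z + 3)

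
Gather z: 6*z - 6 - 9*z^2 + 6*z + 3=-9*z^2 + 12*z - 3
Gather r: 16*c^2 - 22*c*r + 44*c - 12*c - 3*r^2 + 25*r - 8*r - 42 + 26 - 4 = 16*c^2 + 32*c - 3*r^2 + r*(17 - 22*c) - 20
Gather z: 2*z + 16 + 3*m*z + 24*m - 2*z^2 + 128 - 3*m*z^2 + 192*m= 216*m + z^2*(-3*m - 2) + z*(3*m + 2) + 144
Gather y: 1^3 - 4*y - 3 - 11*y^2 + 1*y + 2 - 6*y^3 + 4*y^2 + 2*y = -6*y^3 - 7*y^2 - y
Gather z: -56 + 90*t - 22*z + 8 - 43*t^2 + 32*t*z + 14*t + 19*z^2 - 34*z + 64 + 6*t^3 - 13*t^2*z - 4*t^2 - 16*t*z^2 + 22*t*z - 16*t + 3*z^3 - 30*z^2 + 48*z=6*t^3 - 47*t^2 + 88*t + 3*z^3 + z^2*(-16*t - 11) + z*(-13*t^2 + 54*t - 8) + 16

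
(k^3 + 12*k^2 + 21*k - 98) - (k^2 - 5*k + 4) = k^3 + 11*k^2 + 26*k - 102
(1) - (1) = 0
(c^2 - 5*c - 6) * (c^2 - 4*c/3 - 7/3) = c^4 - 19*c^3/3 - 5*c^2/3 + 59*c/3 + 14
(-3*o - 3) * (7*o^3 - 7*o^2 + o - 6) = -21*o^4 + 18*o^2 + 15*o + 18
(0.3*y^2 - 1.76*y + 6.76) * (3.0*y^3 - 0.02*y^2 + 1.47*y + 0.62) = 0.9*y^5 - 5.286*y^4 + 20.7562*y^3 - 2.5364*y^2 + 8.846*y + 4.1912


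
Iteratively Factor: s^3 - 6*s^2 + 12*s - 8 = (s - 2)*(s^2 - 4*s + 4) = (s - 2)^2*(s - 2)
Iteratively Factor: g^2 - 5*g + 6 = (g - 3)*(g - 2)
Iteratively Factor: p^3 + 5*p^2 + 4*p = (p)*(p^2 + 5*p + 4) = p*(p + 4)*(p + 1)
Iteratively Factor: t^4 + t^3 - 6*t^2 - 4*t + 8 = (t - 1)*(t^3 + 2*t^2 - 4*t - 8) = (t - 2)*(t - 1)*(t^2 + 4*t + 4) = (t - 2)*(t - 1)*(t + 2)*(t + 2)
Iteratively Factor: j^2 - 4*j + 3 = (j - 1)*(j - 3)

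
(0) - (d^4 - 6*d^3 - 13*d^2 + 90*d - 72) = -d^4 + 6*d^3 + 13*d^2 - 90*d + 72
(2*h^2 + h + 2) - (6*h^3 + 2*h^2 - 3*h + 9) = -6*h^3 + 4*h - 7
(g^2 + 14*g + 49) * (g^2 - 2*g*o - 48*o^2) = g^4 - 2*g^3*o + 14*g^3 - 48*g^2*o^2 - 28*g^2*o + 49*g^2 - 672*g*o^2 - 98*g*o - 2352*o^2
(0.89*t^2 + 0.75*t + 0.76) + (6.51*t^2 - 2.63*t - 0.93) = 7.4*t^2 - 1.88*t - 0.17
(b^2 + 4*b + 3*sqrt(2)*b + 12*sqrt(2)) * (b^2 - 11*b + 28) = b^4 - 7*b^3 + 3*sqrt(2)*b^3 - 21*sqrt(2)*b^2 - 16*b^2 - 48*sqrt(2)*b + 112*b + 336*sqrt(2)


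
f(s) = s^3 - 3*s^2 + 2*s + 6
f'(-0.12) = 2.76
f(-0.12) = 5.72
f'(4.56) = 37.02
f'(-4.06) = 75.81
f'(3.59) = 19.12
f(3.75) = 24.05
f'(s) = 3*s^2 - 6*s + 2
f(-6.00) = -330.00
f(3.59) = 20.78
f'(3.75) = 21.69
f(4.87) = 60.09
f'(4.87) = 43.93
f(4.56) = 47.56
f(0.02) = 6.04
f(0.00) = 6.00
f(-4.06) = -118.49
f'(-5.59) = 129.28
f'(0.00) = 2.00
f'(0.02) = 1.88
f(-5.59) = -273.60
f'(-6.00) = 146.00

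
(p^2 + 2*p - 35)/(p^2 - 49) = (p - 5)/(p - 7)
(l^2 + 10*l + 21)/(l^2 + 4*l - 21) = (l + 3)/(l - 3)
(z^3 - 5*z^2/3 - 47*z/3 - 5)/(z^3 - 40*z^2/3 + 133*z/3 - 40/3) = (3*z^2 + 10*z + 3)/(3*z^2 - 25*z + 8)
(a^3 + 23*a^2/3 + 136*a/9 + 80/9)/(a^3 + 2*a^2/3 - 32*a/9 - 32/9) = (a + 5)/(a - 2)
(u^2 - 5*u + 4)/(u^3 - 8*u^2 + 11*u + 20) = (u - 1)/(u^2 - 4*u - 5)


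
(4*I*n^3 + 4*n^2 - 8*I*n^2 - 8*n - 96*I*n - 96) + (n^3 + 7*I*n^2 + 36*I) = n^3 + 4*I*n^3 + 4*n^2 - I*n^2 - 8*n - 96*I*n - 96 + 36*I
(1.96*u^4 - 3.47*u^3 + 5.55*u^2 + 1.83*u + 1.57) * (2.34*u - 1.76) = 4.5864*u^5 - 11.5694*u^4 + 19.0942*u^3 - 5.4858*u^2 + 0.453*u - 2.7632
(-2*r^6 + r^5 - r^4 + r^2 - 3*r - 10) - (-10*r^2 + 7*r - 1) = -2*r^6 + r^5 - r^4 + 11*r^2 - 10*r - 9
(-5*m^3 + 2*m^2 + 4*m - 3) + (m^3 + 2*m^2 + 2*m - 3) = -4*m^3 + 4*m^2 + 6*m - 6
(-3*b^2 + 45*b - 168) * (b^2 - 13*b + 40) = -3*b^4 + 84*b^3 - 873*b^2 + 3984*b - 6720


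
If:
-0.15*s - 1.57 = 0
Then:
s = -10.47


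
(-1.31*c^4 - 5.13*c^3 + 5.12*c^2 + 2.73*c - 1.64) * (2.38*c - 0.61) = -3.1178*c^5 - 11.4103*c^4 + 15.3149*c^3 + 3.3742*c^2 - 5.5685*c + 1.0004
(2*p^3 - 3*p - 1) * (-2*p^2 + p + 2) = -4*p^5 + 2*p^4 + 10*p^3 - p^2 - 7*p - 2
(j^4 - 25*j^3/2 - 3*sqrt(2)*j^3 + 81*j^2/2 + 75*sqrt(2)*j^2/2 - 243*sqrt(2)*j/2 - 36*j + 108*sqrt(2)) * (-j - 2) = -j^5 + 3*sqrt(2)*j^4 + 21*j^4/2 - 63*sqrt(2)*j^3/2 - 31*j^3/2 - 45*j^2 + 93*sqrt(2)*j^2/2 + 72*j + 135*sqrt(2)*j - 216*sqrt(2)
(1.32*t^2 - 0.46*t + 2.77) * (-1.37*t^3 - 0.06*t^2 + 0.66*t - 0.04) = -1.8084*t^5 + 0.551*t^4 - 2.8961*t^3 - 0.5226*t^2 + 1.8466*t - 0.1108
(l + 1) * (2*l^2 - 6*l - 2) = 2*l^3 - 4*l^2 - 8*l - 2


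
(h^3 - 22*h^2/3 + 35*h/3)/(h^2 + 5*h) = (3*h^2 - 22*h + 35)/(3*(h + 5))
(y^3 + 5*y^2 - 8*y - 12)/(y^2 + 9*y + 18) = (y^2 - y - 2)/(y + 3)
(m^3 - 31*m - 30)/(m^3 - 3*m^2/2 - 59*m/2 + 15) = 2*(m + 1)/(2*m - 1)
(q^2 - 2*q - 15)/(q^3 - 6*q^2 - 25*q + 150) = (q + 3)/(q^2 - q - 30)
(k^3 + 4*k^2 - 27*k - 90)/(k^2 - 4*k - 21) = (k^2 + k - 30)/(k - 7)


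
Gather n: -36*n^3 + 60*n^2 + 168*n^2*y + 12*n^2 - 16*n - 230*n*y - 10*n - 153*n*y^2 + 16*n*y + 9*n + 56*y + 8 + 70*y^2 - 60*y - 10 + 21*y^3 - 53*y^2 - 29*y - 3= -36*n^3 + n^2*(168*y + 72) + n*(-153*y^2 - 214*y - 17) + 21*y^3 + 17*y^2 - 33*y - 5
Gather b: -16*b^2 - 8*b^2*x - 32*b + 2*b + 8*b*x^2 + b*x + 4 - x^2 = b^2*(-8*x - 16) + b*(8*x^2 + x - 30) - x^2 + 4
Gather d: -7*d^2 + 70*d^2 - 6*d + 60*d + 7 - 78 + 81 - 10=63*d^2 + 54*d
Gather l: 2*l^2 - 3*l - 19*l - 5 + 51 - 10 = 2*l^2 - 22*l + 36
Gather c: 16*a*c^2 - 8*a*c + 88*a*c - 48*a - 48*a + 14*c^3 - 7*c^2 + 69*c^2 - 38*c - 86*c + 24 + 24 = -96*a + 14*c^3 + c^2*(16*a + 62) + c*(80*a - 124) + 48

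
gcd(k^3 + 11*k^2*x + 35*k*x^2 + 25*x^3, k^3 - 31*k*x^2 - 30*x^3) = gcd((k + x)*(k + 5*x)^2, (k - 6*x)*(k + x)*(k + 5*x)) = k^2 + 6*k*x + 5*x^2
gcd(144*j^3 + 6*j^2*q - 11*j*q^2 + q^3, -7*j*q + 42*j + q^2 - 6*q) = 1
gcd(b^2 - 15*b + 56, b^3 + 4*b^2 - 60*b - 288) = b - 8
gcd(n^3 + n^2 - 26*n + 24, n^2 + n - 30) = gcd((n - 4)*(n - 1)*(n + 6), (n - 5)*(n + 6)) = n + 6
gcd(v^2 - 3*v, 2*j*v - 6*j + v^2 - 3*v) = v - 3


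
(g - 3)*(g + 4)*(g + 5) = g^3 + 6*g^2 - 7*g - 60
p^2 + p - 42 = (p - 6)*(p + 7)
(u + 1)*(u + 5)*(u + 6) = u^3 + 12*u^2 + 41*u + 30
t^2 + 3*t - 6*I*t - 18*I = (t + 3)*(t - 6*I)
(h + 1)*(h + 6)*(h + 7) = h^3 + 14*h^2 + 55*h + 42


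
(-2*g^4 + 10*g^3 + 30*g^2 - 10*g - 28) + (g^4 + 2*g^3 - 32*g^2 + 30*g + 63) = -g^4 + 12*g^3 - 2*g^2 + 20*g + 35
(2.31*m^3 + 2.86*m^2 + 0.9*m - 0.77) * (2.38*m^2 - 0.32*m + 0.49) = 5.4978*m^5 + 6.0676*m^4 + 2.3587*m^3 - 0.7192*m^2 + 0.6874*m - 0.3773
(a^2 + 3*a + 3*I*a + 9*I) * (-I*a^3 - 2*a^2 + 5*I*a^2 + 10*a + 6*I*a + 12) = -I*a^5 + a^4 + 2*I*a^4 - 2*a^3 + 15*I*a^3 - 21*a^2 + 30*I*a^2 - 18*a + 126*I*a + 108*I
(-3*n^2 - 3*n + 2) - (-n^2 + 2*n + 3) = -2*n^2 - 5*n - 1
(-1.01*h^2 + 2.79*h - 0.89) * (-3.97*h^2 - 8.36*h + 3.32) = 4.0097*h^4 - 2.6327*h^3 - 23.1443*h^2 + 16.7032*h - 2.9548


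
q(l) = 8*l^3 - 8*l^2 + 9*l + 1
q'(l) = 24*l^2 - 16*l + 9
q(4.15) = 472.36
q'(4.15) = 355.94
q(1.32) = 17.34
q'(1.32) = 29.70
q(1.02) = 10.35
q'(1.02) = 17.65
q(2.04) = 53.98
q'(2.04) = 76.24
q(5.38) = 1063.63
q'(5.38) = 617.59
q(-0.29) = -2.48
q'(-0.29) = 15.66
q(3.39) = 251.24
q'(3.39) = 230.57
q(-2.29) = -157.63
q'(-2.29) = 171.50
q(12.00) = 12781.00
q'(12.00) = 3273.00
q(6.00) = 1495.00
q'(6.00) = 777.00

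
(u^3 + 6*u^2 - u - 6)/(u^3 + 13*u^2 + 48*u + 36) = (u - 1)/(u + 6)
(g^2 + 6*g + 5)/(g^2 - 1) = (g + 5)/(g - 1)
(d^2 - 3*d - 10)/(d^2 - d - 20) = (d + 2)/(d + 4)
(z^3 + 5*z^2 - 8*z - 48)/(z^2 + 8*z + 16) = z - 3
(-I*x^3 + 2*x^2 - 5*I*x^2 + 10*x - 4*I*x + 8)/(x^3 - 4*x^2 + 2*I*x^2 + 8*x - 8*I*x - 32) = (-I*x^3 + x^2*(2 - 5*I) + x*(10 - 4*I) + 8)/(x^3 + x^2*(-4 + 2*I) + x*(8 - 8*I) - 32)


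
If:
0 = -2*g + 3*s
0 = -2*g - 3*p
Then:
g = 3*s/2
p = -s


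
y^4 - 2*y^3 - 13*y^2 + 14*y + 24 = (y - 4)*(y - 2)*(y + 1)*(y + 3)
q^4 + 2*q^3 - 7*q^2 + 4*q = q*(q - 1)^2*(q + 4)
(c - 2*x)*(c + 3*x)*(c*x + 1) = c^3*x + c^2*x^2 + c^2 - 6*c*x^3 + c*x - 6*x^2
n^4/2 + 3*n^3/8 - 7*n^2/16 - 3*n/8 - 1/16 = (n/2 + 1/4)*(n - 1)*(n + 1/4)*(n + 1)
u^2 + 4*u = u*(u + 4)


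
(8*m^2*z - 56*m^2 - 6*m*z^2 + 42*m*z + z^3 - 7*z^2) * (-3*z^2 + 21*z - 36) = -24*m^2*z^3 + 336*m^2*z^2 - 1464*m^2*z + 2016*m^2 + 18*m*z^4 - 252*m*z^3 + 1098*m*z^2 - 1512*m*z - 3*z^5 + 42*z^4 - 183*z^3 + 252*z^2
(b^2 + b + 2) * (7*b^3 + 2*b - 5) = 7*b^5 + 7*b^4 + 16*b^3 - 3*b^2 - b - 10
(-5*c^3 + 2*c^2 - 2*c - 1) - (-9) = -5*c^3 + 2*c^2 - 2*c + 8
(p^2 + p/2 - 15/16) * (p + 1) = p^3 + 3*p^2/2 - 7*p/16 - 15/16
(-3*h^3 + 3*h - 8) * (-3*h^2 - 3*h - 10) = 9*h^5 + 9*h^4 + 21*h^3 + 15*h^2 - 6*h + 80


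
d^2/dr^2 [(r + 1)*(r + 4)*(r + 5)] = 6*r + 20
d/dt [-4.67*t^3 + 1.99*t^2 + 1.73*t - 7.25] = -14.01*t^2 + 3.98*t + 1.73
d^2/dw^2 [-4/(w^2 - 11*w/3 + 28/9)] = 648*(9*w^2 - 33*w - (6*w - 11)^2 + 28)/(9*w^2 - 33*w + 28)^3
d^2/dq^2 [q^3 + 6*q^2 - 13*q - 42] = 6*q + 12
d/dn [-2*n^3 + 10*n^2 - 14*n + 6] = -6*n^2 + 20*n - 14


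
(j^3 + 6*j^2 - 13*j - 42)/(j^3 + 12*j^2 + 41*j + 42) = (j - 3)/(j + 3)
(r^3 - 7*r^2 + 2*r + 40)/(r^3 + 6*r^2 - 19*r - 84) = (r^2 - 3*r - 10)/(r^2 + 10*r + 21)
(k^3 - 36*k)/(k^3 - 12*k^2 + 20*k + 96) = k*(k + 6)/(k^2 - 6*k - 16)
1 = 1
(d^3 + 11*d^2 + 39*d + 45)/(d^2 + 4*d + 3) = (d^2 + 8*d + 15)/(d + 1)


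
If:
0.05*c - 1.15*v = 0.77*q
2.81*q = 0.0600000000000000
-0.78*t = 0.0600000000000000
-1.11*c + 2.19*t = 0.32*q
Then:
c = -0.16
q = 0.02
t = -0.08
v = -0.02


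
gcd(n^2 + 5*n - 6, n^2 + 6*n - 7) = n - 1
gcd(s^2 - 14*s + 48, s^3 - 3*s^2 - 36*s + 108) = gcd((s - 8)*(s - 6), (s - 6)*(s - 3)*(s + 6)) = s - 6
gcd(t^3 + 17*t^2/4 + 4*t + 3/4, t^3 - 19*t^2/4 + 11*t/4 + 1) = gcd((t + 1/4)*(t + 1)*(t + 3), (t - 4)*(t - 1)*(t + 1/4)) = t + 1/4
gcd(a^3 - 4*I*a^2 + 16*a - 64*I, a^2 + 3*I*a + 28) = a - 4*I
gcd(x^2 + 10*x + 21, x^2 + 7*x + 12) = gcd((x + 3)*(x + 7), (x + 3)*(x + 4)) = x + 3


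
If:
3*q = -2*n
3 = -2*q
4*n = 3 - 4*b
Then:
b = -3/2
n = 9/4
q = -3/2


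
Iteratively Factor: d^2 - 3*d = (d - 3)*(d)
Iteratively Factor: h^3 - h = (h + 1)*(h^2 - h) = h*(h + 1)*(h - 1)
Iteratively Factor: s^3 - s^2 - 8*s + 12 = (s + 3)*(s^2 - 4*s + 4) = (s - 2)*(s + 3)*(s - 2)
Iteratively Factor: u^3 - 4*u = (u)*(u^2 - 4) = u*(u + 2)*(u - 2)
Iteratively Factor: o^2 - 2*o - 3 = (o + 1)*(o - 3)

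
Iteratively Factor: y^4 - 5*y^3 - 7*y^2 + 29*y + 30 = (y - 3)*(y^3 - 2*y^2 - 13*y - 10) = (y - 3)*(y + 2)*(y^2 - 4*y - 5) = (y - 3)*(y + 1)*(y + 2)*(y - 5)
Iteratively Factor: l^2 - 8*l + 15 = (l - 5)*(l - 3)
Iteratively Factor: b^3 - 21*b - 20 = (b + 1)*(b^2 - b - 20) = (b + 1)*(b + 4)*(b - 5)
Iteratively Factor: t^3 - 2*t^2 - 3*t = (t)*(t^2 - 2*t - 3) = t*(t + 1)*(t - 3)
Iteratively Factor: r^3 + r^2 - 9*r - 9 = (r + 3)*(r^2 - 2*r - 3) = (r + 1)*(r + 3)*(r - 3)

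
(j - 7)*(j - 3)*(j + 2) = j^3 - 8*j^2 + j + 42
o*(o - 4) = o^2 - 4*o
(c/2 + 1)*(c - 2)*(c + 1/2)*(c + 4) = c^4/2 + 9*c^3/4 - c^2 - 9*c - 4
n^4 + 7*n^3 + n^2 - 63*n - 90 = (n - 3)*(n + 2)*(n + 3)*(n + 5)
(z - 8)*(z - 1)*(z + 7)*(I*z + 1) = I*z^4 + z^3 - 2*I*z^3 - 2*z^2 - 55*I*z^2 - 55*z + 56*I*z + 56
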